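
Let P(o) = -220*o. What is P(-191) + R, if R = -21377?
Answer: 20643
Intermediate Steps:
P(-191) + R = -220*(-191) - 21377 = 42020 - 21377 = 20643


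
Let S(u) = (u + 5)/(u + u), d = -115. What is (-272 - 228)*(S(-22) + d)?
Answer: 630375/11 ≈ 57307.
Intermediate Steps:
S(u) = (5 + u)/(2*u) (S(u) = (5 + u)/((2*u)) = (5 + u)*(1/(2*u)) = (5 + u)/(2*u))
(-272 - 228)*(S(-22) + d) = (-272 - 228)*((1/2)*(5 - 22)/(-22) - 115) = -500*((1/2)*(-1/22)*(-17) - 115) = -500*(17/44 - 115) = -500*(-5043/44) = 630375/11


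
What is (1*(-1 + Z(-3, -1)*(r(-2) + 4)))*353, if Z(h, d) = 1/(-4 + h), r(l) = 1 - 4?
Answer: -2824/7 ≈ -403.43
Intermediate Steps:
r(l) = -3
(1*(-1 + Z(-3, -1)*(r(-2) + 4)))*353 = (1*(-1 + (-3 + 4)/(-4 - 3)))*353 = (1*(-1 + 1/(-7)))*353 = (1*(-1 - ⅐*1))*353 = (1*(-1 - ⅐))*353 = (1*(-8/7))*353 = -8/7*353 = -2824/7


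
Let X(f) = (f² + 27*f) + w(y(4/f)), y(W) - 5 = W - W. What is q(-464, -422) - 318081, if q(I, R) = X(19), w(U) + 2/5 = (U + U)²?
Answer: -1585537/5 ≈ -3.1711e+5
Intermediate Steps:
y(W) = 5 (y(W) = 5 + (W - W) = 5 + 0 = 5)
w(U) = -⅖ + 4*U² (w(U) = -⅖ + (U + U)² = -⅖ + (2*U)² = -⅖ + 4*U²)
X(f) = 498/5 + f² + 27*f (X(f) = (f² + 27*f) + (-⅖ + 4*5²) = (f² + 27*f) + (-⅖ + 4*25) = (f² + 27*f) + (-⅖ + 100) = (f² + 27*f) + 498/5 = 498/5 + f² + 27*f)
q(I, R) = 4868/5 (q(I, R) = 498/5 + 19² + 27*19 = 498/5 + 361 + 513 = 4868/5)
q(-464, -422) - 318081 = 4868/5 - 318081 = -1585537/5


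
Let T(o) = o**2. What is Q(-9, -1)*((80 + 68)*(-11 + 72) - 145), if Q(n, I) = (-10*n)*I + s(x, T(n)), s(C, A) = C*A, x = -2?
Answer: -2238516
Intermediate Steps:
s(C, A) = A*C
Q(n, I) = -2*n**2 - 10*I*n (Q(n, I) = (-10*n)*I + n**2*(-2) = -10*I*n - 2*n**2 = -2*n**2 - 10*I*n)
Q(-9, -1)*((80 + 68)*(-11 + 72) - 145) = (2*(-9)*(-1*(-9) - 5*(-1)))*((80 + 68)*(-11 + 72) - 145) = (2*(-9)*(9 + 5))*(148*61 - 145) = (2*(-9)*14)*(9028 - 145) = -252*8883 = -2238516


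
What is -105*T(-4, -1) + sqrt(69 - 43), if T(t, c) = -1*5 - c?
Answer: 420 + sqrt(26) ≈ 425.10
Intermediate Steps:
T(t, c) = -5 - c
-105*T(-4, -1) + sqrt(69 - 43) = -105*(-5 - 1*(-1)) + sqrt(69 - 43) = -105*(-5 + 1) + sqrt(26) = -105*(-4) + sqrt(26) = 420 + sqrt(26)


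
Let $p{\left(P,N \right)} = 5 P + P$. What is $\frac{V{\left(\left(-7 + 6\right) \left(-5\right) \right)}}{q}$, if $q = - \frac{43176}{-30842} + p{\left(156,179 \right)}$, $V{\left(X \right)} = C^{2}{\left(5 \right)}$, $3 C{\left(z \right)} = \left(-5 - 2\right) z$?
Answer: $\frac{2698675}{18585828} \approx 0.1452$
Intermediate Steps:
$p{\left(P,N \right)} = 6 P$
$C{\left(z \right)} = - \frac{7 z}{3}$ ($C{\left(z \right)} = \frac{\left(-5 - 2\right) z}{3} = \frac{\left(-7\right) z}{3} = - \frac{7 z}{3}$)
$V{\left(X \right)} = \frac{1225}{9}$ ($V{\left(X \right)} = \left(\left(- \frac{7}{3}\right) 5\right)^{2} = \left(- \frac{35}{3}\right)^{2} = \frac{1225}{9}$)
$q = \frac{2065092}{2203}$ ($q = - \frac{43176}{-30842} + 6 \cdot 156 = \left(-43176\right) \left(- \frac{1}{30842}\right) + 936 = \frac{3084}{2203} + 936 = \frac{2065092}{2203} \approx 937.4$)
$\frac{V{\left(\left(-7 + 6\right) \left(-5\right) \right)}}{q} = \frac{1225}{9 \cdot \frac{2065092}{2203}} = \frac{1225}{9} \cdot \frac{2203}{2065092} = \frac{2698675}{18585828}$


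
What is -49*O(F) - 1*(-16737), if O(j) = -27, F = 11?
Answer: 18060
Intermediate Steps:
-49*O(F) - 1*(-16737) = -49*(-27) - 1*(-16737) = 1323 + 16737 = 18060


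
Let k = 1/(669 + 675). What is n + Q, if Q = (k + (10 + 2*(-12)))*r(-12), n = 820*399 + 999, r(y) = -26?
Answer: 220780883/672 ≈ 3.2854e+5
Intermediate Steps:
k = 1/1344 ≈ 0.00074405
n = 328179 (n = 327180 + 999 = 328179)
Q = 244595/672 (Q = (1/1344 + (10 + 2*(-12)))*(-26) = (1/1344 + (10 - 24))*(-26) = (1/1344 - 14)*(-26) = -18815/1344*(-26) = 244595/672 ≈ 363.98)
n + Q = 328179 + 244595/672 = 220780883/672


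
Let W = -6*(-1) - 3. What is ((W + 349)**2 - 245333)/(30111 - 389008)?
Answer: 1577/4661 ≈ 0.33834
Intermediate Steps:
W = 3 (W = 6 - 3 = 3)
((W + 349)**2 - 245333)/(30111 - 389008) = ((3 + 349)**2 - 245333)/(30111 - 389008) = (352**2 - 245333)/(-358897) = (123904 - 245333)*(-1/358897) = -121429*(-1/358897) = 1577/4661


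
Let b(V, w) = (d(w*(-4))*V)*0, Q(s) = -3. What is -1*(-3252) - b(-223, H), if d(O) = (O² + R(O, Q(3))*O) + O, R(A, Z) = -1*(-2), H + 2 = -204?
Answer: 3252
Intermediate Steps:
H = -206 (H = -2 - 204 = -206)
R(A, Z) = 2
d(O) = O² + 3*O (d(O) = (O² + 2*O) + O = O² + 3*O)
b(V, w) = 0 (b(V, w) = (((w*(-4))*(3 + w*(-4)))*V)*0 = (((-4*w)*(3 - 4*w))*V)*0 = ((-4*w*(3 - 4*w))*V)*0 = -4*V*w*(3 - 4*w)*0 = 0)
-1*(-3252) - b(-223, H) = -1*(-3252) - 1*0 = 3252 + 0 = 3252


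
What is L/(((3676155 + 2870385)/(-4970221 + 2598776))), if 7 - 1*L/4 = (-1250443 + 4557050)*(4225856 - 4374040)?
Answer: -77465029776723285/109109 ≈ -7.0998e+11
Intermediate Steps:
L = 1959945006780 (L = 28 - 4*(-1250443 + 4557050)*(4225856 - 4374040) = 28 - 13226428*(-148184) = 28 - 4*(-489986251688) = 28 + 1959945006752 = 1959945006780)
L/(((3676155 + 2870385)/(-4970221 + 2598776))) = 1959945006780/(((3676155 + 2870385)/(-4970221 + 2598776))) = 1959945006780/((6546540/(-2371445))) = 1959945006780/((6546540*(-1/2371445))) = 1959945006780/(-1309308/474289) = 1959945006780*(-474289/1309308) = -77465029776723285/109109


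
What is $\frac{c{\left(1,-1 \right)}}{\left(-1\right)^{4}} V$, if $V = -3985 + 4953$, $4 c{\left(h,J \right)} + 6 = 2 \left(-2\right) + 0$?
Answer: $-2420$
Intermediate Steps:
$c{\left(h,J \right)} = - \frac{5}{2}$ ($c{\left(h,J \right)} = - \frac{3}{2} + \frac{2 \left(-2\right) + 0}{4} = - \frac{3}{2} + \frac{-4 + 0}{4} = - \frac{3}{2} + \frac{1}{4} \left(-4\right) = - \frac{3}{2} - 1 = - \frac{5}{2}$)
$V = 968$
$\frac{c{\left(1,-1 \right)}}{\left(-1\right)^{4}} V = - \frac{5}{2 \left(-1\right)^{4}} \cdot 968 = - \frac{5}{2 \cdot 1} \cdot 968 = \left(- \frac{5}{2}\right) 1 \cdot 968 = \left(- \frac{5}{2}\right) 968 = -2420$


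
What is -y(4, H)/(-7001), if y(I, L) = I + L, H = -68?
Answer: -64/7001 ≈ -0.0091415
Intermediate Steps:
-y(4, H)/(-7001) = -(4 - 68)/(-7001) = -(-64)*(-1)/7001 = -1*64/7001 = -64/7001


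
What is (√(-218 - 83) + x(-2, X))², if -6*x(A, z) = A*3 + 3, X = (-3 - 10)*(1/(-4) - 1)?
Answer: -1203/4 + I*√301 ≈ -300.75 + 17.349*I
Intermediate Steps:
X = 65/4 (X = -13*(-¼ - 1) = -13*(-5/4) = 65/4 ≈ 16.250)
x(A, z) = -½ - A/2 (x(A, z) = -(A*3 + 3)/6 = -(3*A + 3)/6 = -(3 + 3*A)/6 = -½ - A/2)
(√(-218 - 83) + x(-2, X))² = (√(-218 - 83) + (-½ - ½*(-2)))² = (√(-301) + (-½ + 1))² = (I*√301 + ½)² = (½ + I*√301)²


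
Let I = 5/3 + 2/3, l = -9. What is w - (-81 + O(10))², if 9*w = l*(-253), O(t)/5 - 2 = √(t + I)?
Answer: -15289/3 + 710*√111/3 ≈ -2602.9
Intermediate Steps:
I = 7/3 (I = 5*(⅓) + 2*(⅓) = 5/3 + ⅔ = 7/3 ≈ 2.3333)
O(t) = 10 + 5*√(7/3 + t) (O(t) = 10 + 5*√(t + 7/3) = 10 + 5*√(7/3 + t))
w = 253 (w = (-9*(-253))/9 = (⅑)*2277 = 253)
w - (-81 + O(10))² = 253 - (-81 + (10 + 5*√(21 + 9*10)/3))² = 253 - (-81 + (10 + 5*√(21 + 90)/3))² = 253 - (-81 + (10 + 5*√111/3))² = 253 - (-71 + 5*√111/3)²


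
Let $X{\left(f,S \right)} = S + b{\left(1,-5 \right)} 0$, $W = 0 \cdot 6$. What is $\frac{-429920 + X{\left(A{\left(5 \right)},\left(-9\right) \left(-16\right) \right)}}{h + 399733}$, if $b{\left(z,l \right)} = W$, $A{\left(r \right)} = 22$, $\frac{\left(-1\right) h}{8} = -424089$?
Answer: $- \frac{429776}{3792445} \approx -0.11332$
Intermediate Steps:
$h = 3392712$ ($h = \left(-8\right) \left(-424089\right) = 3392712$)
$W = 0$
$b{\left(z,l \right)} = 0$
$X{\left(f,S \right)} = S$ ($X{\left(f,S \right)} = S + 0 \cdot 0 = S + 0 = S$)
$\frac{-429920 + X{\left(A{\left(5 \right)},\left(-9\right) \left(-16\right) \right)}}{h + 399733} = \frac{-429920 - -144}{3392712 + 399733} = \frac{-429920 + 144}{3792445} = \left(-429776\right) \frac{1}{3792445} = - \frac{429776}{3792445}$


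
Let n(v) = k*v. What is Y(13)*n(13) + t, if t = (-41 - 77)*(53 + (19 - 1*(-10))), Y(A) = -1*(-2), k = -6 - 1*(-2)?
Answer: -9780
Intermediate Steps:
k = -4 (k = -6 + 2 = -4)
n(v) = -4*v
Y(A) = 2
t = -9676 (t = -118*(53 + (19 + 10)) = -118*(53 + 29) = -118*82 = -9676)
Y(13)*n(13) + t = 2*(-4*13) - 9676 = 2*(-52) - 9676 = -104 - 9676 = -9780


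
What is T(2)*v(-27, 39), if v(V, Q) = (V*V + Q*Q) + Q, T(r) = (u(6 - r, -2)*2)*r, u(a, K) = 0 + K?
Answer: -18312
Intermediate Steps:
u(a, K) = K
T(r) = -4*r (T(r) = (-2*2)*r = -4*r)
v(V, Q) = Q + Q² + V² (v(V, Q) = (V² + Q²) + Q = (Q² + V²) + Q = Q + Q² + V²)
T(2)*v(-27, 39) = (-4*2)*(39 + 39² + (-27)²) = -8*(39 + 1521 + 729) = -8*2289 = -18312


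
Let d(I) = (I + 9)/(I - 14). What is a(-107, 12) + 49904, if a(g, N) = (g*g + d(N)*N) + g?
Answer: 61120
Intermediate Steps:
d(I) = (9 + I)/(-14 + I)
a(g, N) = g + g**2 + N*(9 + N)/(-14 + N) (a(g, N) = (g*g + ((9 + N)/(-14 + N))*N) + g = (g**2 + N*(9 + N)/(-14 + N)) + g = g + g**2 + N*(9 + N)/(-14 + N))
a(-107, 12) + 49904 = (12*(9 + 12) - 107*(1 - 107)*(-14 + 12))/(-14 + 12) + 49904 = (12*21 - 107*(-106)*(-2))/(-2) + 49904 = -(252 - 22684)/2 + 49904 = -1/2*(-22432) + 49904 = 11216 + 49904 = 61120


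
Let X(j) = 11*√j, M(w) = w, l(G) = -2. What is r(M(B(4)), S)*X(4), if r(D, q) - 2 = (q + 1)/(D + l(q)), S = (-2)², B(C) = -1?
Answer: 22/3 ≈ 7.3333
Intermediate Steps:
S = 4
r(D, q) = 2 + (1 + q)/(-2 + D) (r(D, q) = 2 + (q + 1)/(D - 2) = 2 + (1 + q)/(-2 + D))
r(M(B(4)), S)*X(4) = ((-3 + 4 + 2*(-1))/(-2 - 1))*(11*√4) = ((-3 + 4 - 2)/(-3))*(11*2) = -⅓*(-1)*22 = (⅓)*22 = 22/3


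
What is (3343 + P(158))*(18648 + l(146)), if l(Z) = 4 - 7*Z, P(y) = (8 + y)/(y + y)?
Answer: 4656761755/79 ≈ 5.8946e+7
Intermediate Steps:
P(y) = (8 + y)/(2*y) (P(y) = (8 + y)/((2*y)) = (8 + y)*(1/(2*y)) = (8 + y)/(2*y))
(3343 + P(158))*(18648 + l(146)) = (3343 + (1/2)*(8 + 158)/158)*(18648 + (4 - 7*146)) = (3343 + (1/2)*(1/158)*166)*(18648 + (4 - 1022)) = (3343 + 83/158)*(18648 - 1018) = (528277/158)*17630 = 4656761755/79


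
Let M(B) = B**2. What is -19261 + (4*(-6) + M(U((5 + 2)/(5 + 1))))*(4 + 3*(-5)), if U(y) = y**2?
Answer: -24646523/1296 ≈ -19017.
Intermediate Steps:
-19261 + (4*(-6) + M(U((5 + 2)/(5 + 1))))*(4 + 3*(-5)) = -19261 + (4*(-6) + (((5 + 2)/(5 + 1))**2)**2)*(4 + 3*(-5)) = -19261 + (-24 + ((7/6)**2)**2)*(4 - 15) = -19261 + (-24 + ((7*(1/6))**2)**2)*(-11) = -19261 + (-24 + ((7/6)**2)**2)*(-11) = -19261 + (-24 + (49/36)**2)*(-11) = -19261 + (-24 + 2401/1296)*(-11) = -19261 - 28703/1296*(-11) = -19261 + 315733/1296 = -24646523/1296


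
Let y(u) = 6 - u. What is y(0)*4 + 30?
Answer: 54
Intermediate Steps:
y(0)*4 + 30 = (6 - 1*0)*4 + 30 = (6 + 0)*4 + 30 = 6*4 + 30 = 24 + 30 = 54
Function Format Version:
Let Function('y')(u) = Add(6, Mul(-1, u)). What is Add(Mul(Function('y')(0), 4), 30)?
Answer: 54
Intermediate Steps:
Add(Mul(Function('y')(0), 4), 30) = Add(Mul(Add(6, Mul(-1, 0)), 4), 30) = Add(Mul(Add(6, 0), 4), 30) = Add(Mul(6, 4), 30) = Add(24, 30) = 54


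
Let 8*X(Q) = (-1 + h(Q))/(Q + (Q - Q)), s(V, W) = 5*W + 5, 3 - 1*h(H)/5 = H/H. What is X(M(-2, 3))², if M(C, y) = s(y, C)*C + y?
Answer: 81/10816 ≈ 0.0074889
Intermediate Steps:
h(H) = 10 (h(H) = 15 - 5*H/H = 15 - 5*1 = 15 - 5 = 10)
s(V, W) = 5 + 5*W
M(C, y) = y + C*(5 + 5*C) (M(C, y) = (5 + 5*C)*C + y = C*(5 + 5*C) + y = y + C*(5 + 5*C))
X(Q) = 9/(8*Q) (X(Q) = ((-1 + 10)/(Q + (Q - Q)))/8 = (9/(Q + 0))/8 = (9/Q)/8 = 9/(8*Q))
X(M(-2, 3))² = (9/(8*(3 + 5*(-2)*(1 - 2))))² = (9/(8*(3 + 5*(-2)*(-1))))² = (9/(8*(3 + 10)))² = ((9/8)/13)² = ((9/8)*(1/13))² = (9/104)² = 81/10816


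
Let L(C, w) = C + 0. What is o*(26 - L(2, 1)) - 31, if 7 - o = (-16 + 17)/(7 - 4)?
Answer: 129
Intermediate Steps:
L(C, w) = C
o = 20/3 (o = 7 - (-16 + 17)/(7 - 4) = 7 - 1/3 = 7 - 1*⅓ = 7 - ⅓ = 20/3 ≈ 6.6667)
o*(26 - L(2, 1)) - 31 = 20*(26 - 1*2)/3 - 31 = 20*(26 - 2)/3 - 31 = (20/3)*24 - 31 = 160 - 31 = 129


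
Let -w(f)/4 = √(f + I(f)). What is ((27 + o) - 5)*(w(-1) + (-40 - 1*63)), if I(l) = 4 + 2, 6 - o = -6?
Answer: -3502 - 136*√5 ≈ -3806.1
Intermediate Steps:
o = 12 (o = 6 - 1*(-6) = 6 + 6 = 12)
I(l) = 6
w(f) = -4*√(6 + f) (w(f) = -4*√(f + 6) = -4*√(6 + f))
((27 + o) - 5)*(w(-1) + (-40 - 1*63)) = ((27 + 12) - 5)*(-4*√(6 - 1) + (-40 - 1*63)) = (39 - 5)*(-4*√5 + (-40 - 63)) = 34*(-4*√5 - 103) = 34*(-103 - 4*√5) = -3502 - 136*√5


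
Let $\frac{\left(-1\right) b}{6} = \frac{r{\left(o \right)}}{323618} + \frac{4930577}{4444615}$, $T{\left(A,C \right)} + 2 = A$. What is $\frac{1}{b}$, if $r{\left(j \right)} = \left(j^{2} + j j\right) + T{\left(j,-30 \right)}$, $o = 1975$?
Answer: $- \frac{719178708535}{108833836385193} \approx -0.006608$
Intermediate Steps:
$T{\left(A,C \right)} = -2 + A$
$r{\left(j \right)} = -2 + j + 2 j^{2}$ ($r{\left(j \right)} = \left(j^{2} + j j\right) + \left(-2 + j\right) = \left(j^{2} + j^{2}\right) + \left(-2 + j\right) = 2 j^{2} + \left(-2 + j\right) = -2 + j + 2 j^{2}$)
$b = - \frac{108833836385193}{719178708535}$ ($b = - 6 \left(\frac{-2 + 1975 + 2 \cdot 1975^{2}}{323618} + \frac{4930577}{4444615}\right) = - 6 \left(\left(-2 + 1975 + 2 \cdot 3900625\right) \frac{1}{323618} + 4930577 \cdot \frac{1}{4444615}\right) = - 6 \left(\left(-2 + 1975 + 7801250\right) \frac{1}{323618} + \frac{4930577}{4444615}\right) = - 6 \left(7803223 \cdot \frac{1}{323618} + \frac{4930577}{4444615}\right) = - 6 \left(\frac{7803223}{323618} + \frac{4930577}{4444615}\right) = \left(-6\right) \frac{36277945461731}{1438357417070} = - \frac{108833836385193}{719178708535} \approx -151.33$)
$\frac{1}{b} = \frac{1}{- \frac{108833836385193}{719178708535}} = - \frac{719178708535}{108833836385193}$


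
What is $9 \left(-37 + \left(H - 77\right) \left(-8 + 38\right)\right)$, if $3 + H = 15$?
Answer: $-17883$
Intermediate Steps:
$H = 12$ ($H = -3 + 15 = 12$)
$9 \left(-37 + \left(H - 77\right) \left(-8 + 38\right)\right) = 9 \left(-37 + \left(12 - 77\right) \left(-8 + 38\right)\right) = 9 \left(-37 - 1950\right) = 9 \left(-1987\right) = -17883$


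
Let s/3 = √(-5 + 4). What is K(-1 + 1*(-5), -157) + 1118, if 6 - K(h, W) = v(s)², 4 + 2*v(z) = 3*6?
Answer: 1075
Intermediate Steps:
s = 3*I (s = 3*√(-5 + 4) = 3*√(-1) = 3*I ≈ 3.0*I)
v(z) = 7 (v(z) = -2 + (3*6)/2 = -2 + (½)*18 = -2 + 9 = 7)
K(h, W) = -43 (K(h, W) = 6 - 1*7² = 6 - 1*49 = 6 - 49 = -43)
K(-1 + 1*(-5), -157) + 1118 = -43 + 1118 = 1075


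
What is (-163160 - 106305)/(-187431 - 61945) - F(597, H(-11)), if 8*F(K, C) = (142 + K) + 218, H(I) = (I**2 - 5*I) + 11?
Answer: -29562139/249376 ≈ -118.54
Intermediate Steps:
H(I) = 11 + I**2 - 5*I
F(K, C) = 45 + K/8 (F(K, C) = ((142 + K) + 218)/8 = (360 + K)/8 = 45 + K/8)
(-163160 - 106305)/(-187431 - 61945) - F(597, H(-11)) = (-163160 - 106305)/(-187431 - 61945) - (45 + (1/8)*597) = -269465/(-249376) - (45 + 597/8) = -269465*(-1/249376) - 1*957/8 = 269465/249376 - 957/8 = -29562139/249376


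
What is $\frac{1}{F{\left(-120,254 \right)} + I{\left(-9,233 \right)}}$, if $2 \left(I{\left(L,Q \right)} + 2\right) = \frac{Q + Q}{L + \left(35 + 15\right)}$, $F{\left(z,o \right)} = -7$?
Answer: $- \frac{41}{136} \approx -0.30147$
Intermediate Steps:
$I{\left(L,Q \right)} = -2 + \frac{Q}{50 + L}$ ($I{\left(L,Q \right)} = -2 + \frac{\left(Q + Q\right) \frac{1}{L + \left(35 + 15\right)}}{2} = -2 + \frac{2 Q \frac{1}{L + 50}}{2} = -2 + \frac{2 Q \frac{1}{50 + L}}{2} = -2 + \frac{Q}{50 + L}$)
$\frac{1}{F{\left(-120,254 \right)} + I{\left(-9,233 \right)}} = \frac{1}{-7 + \frac{-100 + 233 - -18}{50 - 9}} = \frac{1}{-7 + \frac{-100 + 233 + 18}{41}} = \frac{1}{-7 + \frac{1}{41} \cdot 151} = \frac{1}{-7 + \frac{151}{41}} = \frac{1}{- \frac{136}{41}} = - \frac{41}{136}$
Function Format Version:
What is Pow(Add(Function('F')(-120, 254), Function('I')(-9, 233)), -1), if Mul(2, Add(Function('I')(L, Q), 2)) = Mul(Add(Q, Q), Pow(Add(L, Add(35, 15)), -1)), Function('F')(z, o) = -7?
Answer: Rational(-41, 136) ≈ -0.30147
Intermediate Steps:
Function('I')(L, Q) = Add(-2, Mul(Q, Pow(Add(50, L), -1))) (Function('I')(L, Q) = Add(-2, Mul(Rational(1, 2), Mul(Add(Q, Q), Pow(Add(L, Add(35, 15)), -1)))) = Add(-2, Mul(Rational(1, 2), Mul(Mul(2, Q), Pow(Add(L, 50), -1)))) = Add(-2, Mul(Rational(1, 2), Mul(Mul(2, Q), Pow(Add(50, L), -1)))) = Add(-2, Mul(Rational(1, 2), Mul(2, Q, Pow(Add(50, L), -1)))) = Add(-2, Mul(Q, Pow(Add(50, L), -1))))
Pow(Add(Function('F')(-120, 254), Function('I')(-9, 233)), -1) = Pow(Add(-7, Mul(Pow(Add(50, -9), -1), Add(-100, 233, Mul(-2, -9)))), -1) = Pow(Add(-7, Mul(Pow(41, -1), Add(-100, 233, 18))), -1) = Pow(Add(-7, Mul(Rational(1, 41), 151)), -1) = Pow(Add(-7, Rational(151, 41)), -1) = Pow(Rational(-136, 41), -1) = Rational(-41, 136)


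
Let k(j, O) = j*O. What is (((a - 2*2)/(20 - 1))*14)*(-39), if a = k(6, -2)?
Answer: 8736/19 ≈ 459.79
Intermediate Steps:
k(j, O) = O*j
a = -12 (a = -2*6 = -12)
(((a - 2*2)/(20 - 1))*14)*(-39) = (((-12 - 2*2)/(20 - 1))*14)*(-39) = (((-12 - 4)/19)*14)*(-39) = (-16*1/19*14)*(-39) = -16/19*14*(-39) = -224/19*(-39) = 8736/19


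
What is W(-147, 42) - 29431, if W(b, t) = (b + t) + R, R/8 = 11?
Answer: -29448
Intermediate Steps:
R = 88 (R = 8*11 = 88)
W(b, t) = 88 + b + t (W(b, t) = (b + t) + 88 = 88 + b + t)
W(-147, 42) - 29431 = (88 - 147 + 42) - 29431 = -17 - 29431 = -29448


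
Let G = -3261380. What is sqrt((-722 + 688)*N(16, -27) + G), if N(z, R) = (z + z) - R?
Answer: I*sqrt(3263386) ≈ 1806.5*I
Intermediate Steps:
N(z, R) = -R + 2*z (N(z, R) = 2*z - R = -R + 2*z)
sqrt((-722 + 688)*N(16, -27) + G) = sqrt((-722 + 688)*(-1*(-27) + 2*16) - 3261380) = sqrt(-34*(27 + 32) - 3261380) = sqrt(-34*59 - 3261380) = sqrt(-2006 - 3261380) = sqrt(-3263386) = I*sqrt(3263386)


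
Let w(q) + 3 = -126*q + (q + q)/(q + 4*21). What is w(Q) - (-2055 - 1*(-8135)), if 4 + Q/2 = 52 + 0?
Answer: -272669/15 ≈ -18178.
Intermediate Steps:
Q = 96 (Q = -8 + 2*(52 + 0) = -8 + 2*52 = -8 + 104 = 96)
w(q) = -3 - 126*q + 2*q/(84 + q) (w(q) = -3 + (-126*q + (q + q)/(q + 4*21)) = -3 + (-126*q + (2*q)/(q + 84)) = -3 + (-126*q + (2*q)/(84 + q)) = -3 + (-126*q + 2*q/(84 + q)) = -3 - 126*q + 2*q/(84 + q))
w(Q) - (-2055 - 1*(-8135)) = (-252 - 10585*96 - 126*96²)/(84 + 96) - (-2055 - 1*(-8135)) = (-252 - 1016160 - 126*9216)/180 - (-2055 + 8135) = (-252 - 1016160 - 1161216)/180 - 1*6080 = (1/180)*(-2177628) - 6080 = -181469/15 - 6080 = -272669/15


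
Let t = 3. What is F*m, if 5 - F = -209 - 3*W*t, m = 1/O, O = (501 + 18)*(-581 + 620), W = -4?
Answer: 178/20241 ≈ 0.0087940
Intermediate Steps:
O = 20241 (O = 519*39 = 20241)
m = 1/20241 ≈ 4.9405e-5
F = 178 (F = 5 - (-209 - 3*(-4)*3) = 5 - (-209 - (-12)*3) = 5 - (-209 - 1*(-36)) = 5 - (-209 + 36) = 5 - 1*(-173) = 5 + 173 = 178)
F*m = 178*(1/20241) = 178/20241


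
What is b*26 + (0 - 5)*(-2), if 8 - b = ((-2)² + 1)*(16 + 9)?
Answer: -3032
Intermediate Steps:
b = -117 (b = 8 - ((-2)² + 1)*(16 + 9) = 8 - (4 + 1)*25 = 8 - 5*25 = 8 - 1*125 = 8 - 125 = -117)
b*26 + (0 - 5)*(-2) = -117*26 + (0 - 5)*(-2) = -3042 - 5*(-2) = -3042 + 10 = -3032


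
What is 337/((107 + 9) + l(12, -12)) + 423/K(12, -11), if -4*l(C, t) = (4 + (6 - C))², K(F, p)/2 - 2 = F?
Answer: 58081/3220 ≈ 18.038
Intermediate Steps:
K(F, p) = 4 + 2*F
l(C, t) = -(10 - C)²/4 (l(C, t) = -(4 + (6 - C))²/4 = -(10 - C)²/4)
337/((107 + 9) + l(12, -12)) + 423/K(12, -11) = 337/((107 + 9) - (-10 + 12)²/4) + 423/(4 + 2*12) = 337/(116 - ¼*2²) + 423/(4 + 24) = 337/(116 - ¼*4) + 423/28 = 337/(116 - 1) + 423*(1/28) = 337/115 + 423/28 = 58081/3220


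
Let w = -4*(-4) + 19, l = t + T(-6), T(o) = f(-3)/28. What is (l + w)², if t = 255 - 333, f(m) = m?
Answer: 1456849/784 ≈ 1858.2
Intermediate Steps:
T(o) = -3/28
t = -78
l = -2187/28 (l = -78 - 3/28 = -2187/28 ≈ -78.107)
w = 35 (w = 16 + 19 = 35)
(l + w)² = (-2187/28 + 35)² = (-1207/28)² = 1456849/784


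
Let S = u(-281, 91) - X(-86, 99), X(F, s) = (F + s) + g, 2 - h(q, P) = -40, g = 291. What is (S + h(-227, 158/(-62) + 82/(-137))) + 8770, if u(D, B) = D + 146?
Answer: 8373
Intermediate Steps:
u(D, B) = 146 + D
h(q, P) = 42 (h(q, P) = 2 - 1*(-40) = 2 + 40 = 42)
X(F, s) = 291 + F + s (X(F, s) = (F + s) + 291 = 291 + F + s)
S = -439 (S = (146 - 281) - (291 - 86 + 99) = -135 - 1*304 = -135 - 304 = -439)
(S + h(-227, 158/(-62) + 82/(-137))) + 8770 = (-439 + 42) + 8770 = -397 + 8770 = 8373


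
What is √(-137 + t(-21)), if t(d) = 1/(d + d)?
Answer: I*√241710/42 ≈ 11.706*I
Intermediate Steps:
t(d) = 1/(2*d)
√(-137 + t(-21)) = √(-137 + (½)/(-21)) = √(-137 + (½)*(-1/21)) = √(-137 - 1/42) = √(-5755/42) = I*√241710/42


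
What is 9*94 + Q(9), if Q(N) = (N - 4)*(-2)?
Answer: 836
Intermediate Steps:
Q(N) = 8 - 2*N (Q(N) = (-4 + N)*(-2) = 8 - 2*N)
9*94 + Q(9) = 9*94 + (8 - 2*9) = 846 + (8 - 18) = 846 - 10 = 836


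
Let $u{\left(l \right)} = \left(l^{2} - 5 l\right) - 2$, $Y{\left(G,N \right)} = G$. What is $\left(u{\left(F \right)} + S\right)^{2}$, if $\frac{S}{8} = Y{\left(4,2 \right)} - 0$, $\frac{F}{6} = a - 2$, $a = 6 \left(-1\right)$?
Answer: $6625476$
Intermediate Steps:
$a = -6$
$F = -48$ ($F = 6 \left(-6 - 2\right) = 6 \left(-8\right) = -48$)
$u{\left(l \right)} = -2 + l^{2} - 5 l$
$S = 32$ ($S = 8 \left(4 - 0\right) = 8 \left(4 + 0\right) = 8 \cdot 4 = 32$)
$\left(u{\left(F \right)} + S\right)^{2} = \left(\left(-2 + \left(-48\right)^{2} - -240\right) + 32\right)^{2} = \left(\left(-2 + 2304 + 240\right) + 32\right)^{2} = \left(2542 + 32\right)^{2} = 2574^{2} = 6625476$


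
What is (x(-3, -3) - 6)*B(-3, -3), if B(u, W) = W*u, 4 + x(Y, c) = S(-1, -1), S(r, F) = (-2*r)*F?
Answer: -108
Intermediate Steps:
S(r, F) = -2*F*r
x(Y, c) = -6 (x(Y, c) = -4 - 2*(-1)*(-1) = -4 - 2 = -6)
(x(-3, -3) - 6)*B(-3, -3) = (-6 - 6)*(-3*(-3)) = -12*9 = -108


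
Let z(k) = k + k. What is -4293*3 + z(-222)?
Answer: -13323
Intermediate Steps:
z(k) = 2*k
-4293*3 + z(-222) = -4293*3 + 2*(-222) = -12879 - 444 = -13323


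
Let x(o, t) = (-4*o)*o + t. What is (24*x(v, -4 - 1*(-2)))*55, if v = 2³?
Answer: -340560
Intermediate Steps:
v = 8
x(o, t) = t - 4*o² (x(o, t) = -4*o² + t = t - 4*o²)
(24*x(v, -4 - 1*(-2)))*55 = (24*((-4 - 1*(-2)) - 4*8²))*55 = (24*((-4 + 2) - 4*64))*55 = (24*(-2 - 256))*55 = (24*(-258))*55 = -6192*55 = -340560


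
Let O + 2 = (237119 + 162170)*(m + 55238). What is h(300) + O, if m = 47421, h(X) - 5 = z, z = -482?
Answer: 40990608972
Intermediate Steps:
h(X) = -477 (h(X) = 5 - 482 = -477)
O = 40990609449 (O = -2 + (237119 + 162170)*(47421 + 55238) = -2 + 399289*102659 = -2 + 40990609451 = 40990609449)
h(300) + O = -477 + 40990609449 = 40990608972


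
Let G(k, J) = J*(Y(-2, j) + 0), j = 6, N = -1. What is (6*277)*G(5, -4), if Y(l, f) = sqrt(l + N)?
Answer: -6648*I*sqrt(3) ≈ -11515.0*I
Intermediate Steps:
Y(l, f) = sqrt(-1 + l) (Y(l, f) = sqrt(l - 1) = sqrt(-1 + l))
G(k, J) = I*J*sqrt(3) (G(k, J) = J*(sqrt(-1 - 2) + 0) = J*(sqrt(-3) + 0) = J*(I*sqrt(3) + 0) = J*(I*sqrt(3)) = I*J*sqrt(3))
(6*277)*G(5, -4) = (6*277)*(I*(-4)*sqrt(3)) = 1662*(-4*I*sqrt(3)) = -6648*I*sqrt(3)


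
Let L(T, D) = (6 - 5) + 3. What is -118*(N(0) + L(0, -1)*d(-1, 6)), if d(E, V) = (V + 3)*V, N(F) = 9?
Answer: -26550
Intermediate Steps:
d(E, V) = V*(3 + V) (d(E, V) = (3 + V)*V = V*(3 + V))
L(T, D) = 4 (L(T, D) = 1 + 3 = 4)
-118*(N(0) + L(0, -1)*d(-1, 6)) = -118*(9 + 4*(6*(3 + 6))) = -118*(9 + 4*(6*9)) = -118*(9 + 4*54) = -118*(9 + 216) = -118*225 = -26550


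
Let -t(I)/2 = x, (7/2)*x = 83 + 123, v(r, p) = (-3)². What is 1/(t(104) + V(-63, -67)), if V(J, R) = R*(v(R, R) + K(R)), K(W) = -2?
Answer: -7/4107 ≈ -0.0017044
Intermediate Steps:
v(r, p) = 9
x = 412/7 (x = 2*(83 + 123)/7 = (2/7)*206 = 412/7 ≈ 58.857)
t(I) = -824/7 (t(I) = -2*412/7 = -824/7)
V(J, R) = 7*R (V(J, R) = R*(9 - 2) = R*7 = 7*R)
1/(t(104) + V(-63, -67)) = 1/(-824/7 + 7*(-67)) = 1/(-824/7 - 469) = 1/(-4107/7) = -7/4107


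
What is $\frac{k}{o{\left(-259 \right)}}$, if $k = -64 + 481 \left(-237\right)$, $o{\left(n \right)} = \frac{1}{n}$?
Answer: $29541799$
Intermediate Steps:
$k = -114061$ ($k = -64 - 113997 = -114061$)
$\frac{k}{o{\left(-259 \right)}} = - \frac{114061}{\frac{1}{-259}} = - \frac{114061}{- \frac{1}{259}} = \left(-114061\right) \left(-259\right) = 29541799$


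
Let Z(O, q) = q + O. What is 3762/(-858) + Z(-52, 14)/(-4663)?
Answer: -265297/60619 ≈ -4.3765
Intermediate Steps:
Z(O, q) = O + q
3762/(-858) + Z(-52, 14)/(-4663) = 3762/(-858) + (-52 + 14)/(-4663) = 3762*(-1/858) - 38*(-1/4663) = -57/13 + 38/4663 = -265297/60619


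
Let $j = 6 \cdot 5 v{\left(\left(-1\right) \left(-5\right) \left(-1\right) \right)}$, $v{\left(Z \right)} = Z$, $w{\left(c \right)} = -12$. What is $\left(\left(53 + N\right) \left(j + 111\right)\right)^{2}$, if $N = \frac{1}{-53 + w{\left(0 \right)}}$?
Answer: $\frac{106750224}{25} \approx 4.27 \cdot 10^{6}$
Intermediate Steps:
$j = -150$ ($j = 6 \cdot 5 \left(-1\right) \left(-5\right) \left(-1\right) = 30 \cdot 5 \left(-1\right) = 30 \left(-5\right) = -150$)
$N = - \frac{1}{65}$ ($N = \frac{1}{-53 - 12} = \frac{1}{-65} = - \frac{1}{65} \approx -0.015385$)
$\left(\left(53 + N\right) \left(j + 111\right)\right)^{2} = \left(\left(53 - \frac{1}{65}\right) \left(-150 + 111\right)\right)^{2} = \left(\frac{3444}{65} \left(-39\right)\right)^{2} = \left(- \frac{10332}{5}\right)^{2} = \frac{106750224}{25}$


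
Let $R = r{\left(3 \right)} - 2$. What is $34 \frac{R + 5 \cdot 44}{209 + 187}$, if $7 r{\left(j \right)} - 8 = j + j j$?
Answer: $\frac{13141}{693} \approx 18.962$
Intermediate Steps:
$r{\left(j \right)} = \frac{8}{7} + \frac{j}{7} + \frac{j^{2}}{7}$ ($r{\left(j \right)} = \frac{8}{7} + \frac{j + j j}{7} = \frac{8}{7} + \frac{j + j^{2}}{7} = \frac{8}{7} + \left(\frac{j}{7} + \frac{j^{2}}{7}\right) = \frac{8}{7} + \frac{j}{7} + \frac{j^{2}}{7}$)
$R = \frac{6}{7}$ ($R = \left(\frac{8}{7} + \frac{1}{7} \cdot 3 + \frac{3^{2}}{7}\right) - 2 = \left(\frac{8}{7} + \frac{3}{7} + \frac{1}{7} \cdot 9\right) - 2 = \left(\frac{8}{7} + \frac{3}{7} + \frac{9}{7}\right) - 2 = \frac{20}{7} - 2 = \frac{6}{7} \approx 0.85714$)
$34 \frac{R + 5 \cdot 44}{209 + 187} = 34 \frac{\frac{6}{7} + 5 \cdot 44}{209 + 187} = 34 \frac{\frac{6}{7} + 220}{396} = 34 \cdot \frac{1546}{7} \cdot \frac{1}{396} = 34 \cdot \frac{773}{1386} = \frac{13141}{693}$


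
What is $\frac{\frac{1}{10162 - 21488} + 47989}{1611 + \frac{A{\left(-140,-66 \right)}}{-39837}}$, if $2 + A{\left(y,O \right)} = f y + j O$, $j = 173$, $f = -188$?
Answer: $\frac{3093191743383}{103814936326} \approx 29.795$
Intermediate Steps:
$A{\left(y,O \right)} = -2 - 188 y + 173 O$ ($A{\left(y,O \right)} = -2 + \left(- 188 y + 173 O\right) = -2 - 188 y + 173 O$)
$\frac{\frac{1}{10162 - 21488} + 47989}{1611 + \frac{A{\left(-140,-66 \right)}}{-39837}} = \frac{\frac{1}{10162 - 21488} + 47989}{1611 + \frac{-2 - -26320 + 173 \left(-66\right)}{-39837}} = \frac{\frac{1}{-11326} + 47989}{1611 + \left(-2 + 26320 - 11418\right) \left(- \frac{1}{39837}\right)} = \frac{- \frac{1}{11326} + 47989}{1611 + 14900 \left(- \frac{1}{39837}\right)} = \frac{543523413}{11326 \left(1611 - \frac{14900}{39837}\right)} = \frac{543523413}{11326 \cdot \frac{64162507}{39837}} = \frac{543523413}{11326} \cdot \frac{39837}{64162507} = \frac{3093191743383}{103814936326}$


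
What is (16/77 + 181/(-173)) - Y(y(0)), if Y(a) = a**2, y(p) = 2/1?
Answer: -64453/13321 ≈ -4.8384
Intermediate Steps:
y(p) = 2 (y(p) = 2*1 = 2)
(16/77 + 181/(-173)) - Y(y(0)) = (16/77 + 181/(-173)) - 1*2**2 = (16*(1/77) + 181*(-1/173)) - 1*4 = (16/77 - 181/173) - 4 = -11169/13321 - 4 = -64453/13321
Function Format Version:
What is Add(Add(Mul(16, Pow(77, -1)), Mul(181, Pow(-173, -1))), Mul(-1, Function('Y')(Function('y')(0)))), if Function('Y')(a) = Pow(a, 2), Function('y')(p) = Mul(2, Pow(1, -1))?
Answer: Rational(-64453, 13321) ≈ -4.8384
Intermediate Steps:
Function('y')(p) = 2 (Function('y')(p) = Mul(2, 1) = 2)
Add(Add(Mul(16, Pow(77, -1)), Mul(181, Pow(-173, -1))), Mul(-1, Function('Y')(Function('y')(0)))) = Add(Add(Mul(16, Pow(77, -1)), Mul(181, Pow(-173, -1))), Mul(-1, Pow(2, 2))) = Add(Add(Mul(16, Rational(1, 77)), Mul(181, Rational(-1, 173))), Mul(-1, 4)) = Add(Add(Rational(16, 77), Rational(-181, 173)), -4) = Add(Rational(-11169, 13321), -4) = Rational(-64453, 13321)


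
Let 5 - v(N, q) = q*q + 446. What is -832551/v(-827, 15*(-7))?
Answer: 277517/3822 ≈ 72.610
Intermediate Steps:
v(N, q) = -441 - q² (v(N, q) = 5 - (q*q + 446) = 5 - (q² + 446) = 5 - (446 + q²) = 5 + (-446 - q²) = -441 - q²)
-832551/v(-827, 15*(-7)) = -832551/(-441 - (15*(-7))²) = -832551/(-441 - 1*(-105)²) = -832551/(-441 - 1*11025) = -832551/(-441 - 11025) = -832551/(-11466) = -832551*(-1/11466) = 277517/3822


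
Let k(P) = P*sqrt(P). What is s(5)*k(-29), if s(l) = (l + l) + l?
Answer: -435*I*sqrt(29) ≈ -2342.5*I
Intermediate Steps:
s(l) = 3*l (s(l) = 2*l + l = 3*l)
k(P) = P**(3/2)
s(5)*k(-29) = (3*5)*(-29)**(3/2) = 15*(-29*I*sqrt(29)) = -435*I*sqrt(29)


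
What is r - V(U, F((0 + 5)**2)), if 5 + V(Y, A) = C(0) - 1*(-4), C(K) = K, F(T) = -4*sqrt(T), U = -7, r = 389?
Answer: 390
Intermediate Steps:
V(Y, A) = -1 (V(Y, A) = -5 + (0 - 1*(-4)) = -5 + (0 + 4) = -5 + 4 = -1)
r - V(U, F((0 + 5)**2)) = 389 - 1*(-1) = 389 + 1 = 390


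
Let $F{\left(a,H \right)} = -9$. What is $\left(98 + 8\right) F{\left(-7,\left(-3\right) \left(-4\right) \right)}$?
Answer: $-954$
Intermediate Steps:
$\left(98 + 8\right) F{\left(-7,\left(-3\right) \left(-4\right) \right)} = \left(98 + 8\right) \left(-9\right) = 106 \left(-9\right) = -954$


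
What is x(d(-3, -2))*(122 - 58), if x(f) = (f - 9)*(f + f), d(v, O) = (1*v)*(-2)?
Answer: -2304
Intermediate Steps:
d(v, O) = -2*v (d(v, O) = v*(-2) = -2*v)
x(f) = 2*f*(-9 + f) (x(f) = (-9 + f)*(2*f) = 2*f*(-9 + f))
x(d(-3, -2))*(122 - 58) = (2*(-2*(-3))*(-9 - 2*(-3)))*(122 - 58) = (2*6*(-9 + 6))*64 = (2*6*(-3))*64 = -36*64 = -2304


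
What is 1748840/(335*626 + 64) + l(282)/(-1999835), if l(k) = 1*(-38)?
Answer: 1748699706406/209756693645 ≈ 8.3368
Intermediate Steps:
l(k) = -38
1748840/(335*626 + 64) + l(282)/(-1999835) = 1748840/(335*626 + 64) - 38/(-1999835) = 1748840/(209710 + 64) - 38*(-1/1999835) = 1748840/209774 + 38/1999835 = 1748840*(1/209774) + 38/1999835 = 874420/104887 + 38/1999835 = 1748699706406/209756693645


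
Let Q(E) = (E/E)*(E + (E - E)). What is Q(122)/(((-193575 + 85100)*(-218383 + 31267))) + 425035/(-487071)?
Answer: -110603958876421/126747164880450 ≈ -0.87263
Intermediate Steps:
Q(E) = E (Q(E) = 1*(E + 0) = 1*E = E)
Q(122)/(((-193575 + 85100)*(-218383 + 31267))) + 425035/(-487071) = 122/(((-193575 + 85100)*(-218383 + 31267))) + 425035/(-487071) = 122/((-108475*(-187116))) + 425035*(-1/487071) = 122/20297408100 - 32695/37467 = 122*(1/20297408100) - 32695/37467 = 61/10148704050 - 32695/37467 = -110603958876421/126747164880450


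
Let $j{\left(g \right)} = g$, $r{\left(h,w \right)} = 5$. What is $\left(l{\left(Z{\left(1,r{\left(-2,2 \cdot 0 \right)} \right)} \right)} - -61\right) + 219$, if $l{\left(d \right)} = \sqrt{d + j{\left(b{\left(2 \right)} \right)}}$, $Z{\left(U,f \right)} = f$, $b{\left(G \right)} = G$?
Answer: $280 + \sqrt{7} \approx 282.65$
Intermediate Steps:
$l{\left(d \right)} = \sqrt{2 + d}$ ($l{\left(d \right)} = \sqrt{d + 2} = \sqrt{2 + d}$)
$\left(l{\left(Z{\left(1,r{\left(-2,2 \cdot 0 \right)} \right)} \right)} - -61\right) + 219 = \left(\sqrt{2 + 5} - -61\right) + 219 = \left(\sqrt{7} + 61\right) + 219 = \left(61 + \sqrt{7}\right) + 219 = 280 + \sqrt{7}$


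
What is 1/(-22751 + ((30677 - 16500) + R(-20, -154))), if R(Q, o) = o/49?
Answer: -7/60040 ≈ -0.00011659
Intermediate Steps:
R(Q, o) = o/49 (R(Q, o) = o*(1/49) = o/49)
1/(-22751 + ((30677 - 16500) + R(-20, -154))) = 1/(-22751 + ((30677 - 16500) + (1/49)*(-154))) = 1/(-22751 + (14177 - 22/7)) = 1/(-22751 + 99217/7) = 1/(-60040/7) = -7/60040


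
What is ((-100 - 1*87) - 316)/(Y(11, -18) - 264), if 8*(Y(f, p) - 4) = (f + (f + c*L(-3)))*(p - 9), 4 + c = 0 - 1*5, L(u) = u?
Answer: 4024/3403 ≈ 1.1825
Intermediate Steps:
c = -9 (c = -4 + (0 - 1*5) = -4 + (0 - 5) = -4 - 5 = -9)
Y(f, p) = 4 + (-9 + p)*(27 + 2*f)/8 (Y(f, p) = 4 + ((f + (f - 9*(-3)))*(p - 9))/8 = 4 + ((f + (f + 27))*(-9 + p))/8 = 4 + ((f + (27 + f))*(-9 + p))/8 = 4 + ((27 + 2*f)*(-9 + p))/8 = 4 + ((-9 + p)*(27 + 2*f))/8 = 4 + (-9 + p)*(27 + 2*f)/8)
((-100 - 1*87) - 316)/(Y(11, -18) - 264) = ((-100 - 1*87) - 316)/((-211/8 - 9/4*11 + (27/8)*(-18) + (¼)*11*(-18)) - 264) = ((-100 - 87) - 316)/((-211/8 - 99/4 - 243/4 - 99/2) - 264) = (-187 - 316)/(-1291/8 - 264) = -503/(-3403/8) = -8/3403*(-503) = 4024/3403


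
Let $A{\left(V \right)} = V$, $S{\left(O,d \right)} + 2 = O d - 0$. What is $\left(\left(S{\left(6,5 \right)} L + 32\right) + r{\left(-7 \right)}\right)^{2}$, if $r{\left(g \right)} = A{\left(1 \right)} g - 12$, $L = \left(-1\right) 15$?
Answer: $165649$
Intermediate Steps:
$L = -15$
$S{\left(O,d \right)} = -2 + O d$ ($S{\left(O,d \right)} = -2 + \left(O d - 0\right) = -2 + \left(O d + 0\right) = -2 + O d$)
$r{\left(g \right)} = -12 + g$ ($r{\left(g \right)} = 1 g - 12 = g - 12 = -12 + g$)
$\left(\left(S{\left(6,5 \right)} L + 32\right) + r{\left(-7 \right)}\right)^{2} = \left(\left(\left(-2 + 6 \cdot 5\right) \left(-15\right) + 32\right) - 19\right)^{2} = \left(\left(\left(-2 + 30\right) \left(-15\right) + 32\right) - 19\right)^{2} = \left(\left(28 \left(-15\right) + 32\right) - 19\right)^{2} = \left(\left(-420 + 32\right) - 19\right)^{2} = \left(-388 - 19\right)^{2} = \left(-407\right)^{2} = 165649$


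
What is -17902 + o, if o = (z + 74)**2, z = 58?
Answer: -478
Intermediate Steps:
o = 17424 (o = (58 + 74)**2 = 132**2 = 17424)
-17902 + o = -17902 + 17424 = -478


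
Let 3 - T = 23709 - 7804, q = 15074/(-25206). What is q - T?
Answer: 200405369/12603 ≈ 15901.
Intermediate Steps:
q = -7537/12603 (q = 15074*(-1/25206) = -7537/12603 ≈ -0.59803)
T = -15902 (T = 3 - (23709 - 7804) = 3 - 1*15905 = 3 - 15905 = -15902)
q - T = -7537/12603 - 1*(-15902) = -7537/12603 + 15902 = 200405369/12603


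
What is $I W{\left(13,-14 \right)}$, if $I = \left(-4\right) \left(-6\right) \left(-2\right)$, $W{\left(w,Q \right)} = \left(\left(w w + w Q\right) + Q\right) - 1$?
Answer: $1344$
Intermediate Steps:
$W{\left(w,Q \right)} = -1 + Q + w^{2} + Q w$ ($W{\left(w,Q \right)} = \left(\left(w^{2} + Q w\right) + Q\right) - 1 = \left(Q + w^{2} + Q w\right) - 1 = -1 + Q + w^{2} + Q w$)
$I = -48$ ($I = 24 \left(-2\right) = -48$)
$I W{\left(13,-14 \right)} = - 48 \left(-1 - 14 + 13^{2} - 182\right) = - 48 \left(-1 - 14 + 169 - 182\right) = \left(-48\right) \left(-28\right) = 1344$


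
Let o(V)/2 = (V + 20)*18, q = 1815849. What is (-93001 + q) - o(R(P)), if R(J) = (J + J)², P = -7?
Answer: 1715072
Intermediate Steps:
R(J) = 4*J² (R(J) = (2*J)² = 4*J²)
o(V) = 720 + 36*V (o(V) = 2*((V + 20)*18) = 2*((20 + V)*18) = 2*(360 + 18*V) = 720 + 36*V)
(-93001 + q) - o(R(P)) = (-93001 + 1815849) - (720 + 36*(4*(-7)²)) = 1722848 - (720 + 36*(4*49)) = 1722848 - (720 + 36*196) = 1722848 - (720 + 7056) = 1722848 - 1*7776 = 1722848 - 7776 = 1715072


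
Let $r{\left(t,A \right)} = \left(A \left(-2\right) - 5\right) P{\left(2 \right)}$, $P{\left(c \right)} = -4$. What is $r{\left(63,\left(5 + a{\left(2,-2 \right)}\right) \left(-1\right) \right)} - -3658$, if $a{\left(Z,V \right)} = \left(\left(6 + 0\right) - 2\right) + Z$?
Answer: $3590$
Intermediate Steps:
$a{\left(Z,V \right)} = 4 + Z$ ($a{\left(Z,V \right)} = \left(6 - 2\right) + Z = 4 + Z$)
$r{\left(t,A \right)} = 20 + 8 A$ ($r{\left(t,A \right)} = \left(A \left(-2\right) - 5\right) \left(-4\right) = \left(- 2 A - 5\right) \left(-4\right) = \left(-5 - 2 A\right) \left(-4\right) = 20 + 8 A$)
$r{\left(63,\left(5 + a{\left(2,-2 \right)}\right) \left(-1\right) \right)} - -3658 = \left(20 + 8 \left(5 + \left(4 + 2\right)\right) \left(-1\right)\right) - -3658 = \left(20 + 8 \left(5 + 6\right) \left(-1\right)\right) + 3658 = \left(20 + 8 \cdot 11 \left(-1\right)\right) + 3658 = \left(20 + 8 \left(-11\right)\right) + 3658 = \left(20 - 88\right) + 3658 = -68 + 3658 = 3590$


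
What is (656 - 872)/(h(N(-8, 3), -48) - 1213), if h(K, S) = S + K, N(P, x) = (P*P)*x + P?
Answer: 72/359 ≈ 0.20056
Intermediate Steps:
N(P, x) = P + x*P² (N(P, x) = P²*x + P = x*P² + P = P + x*P²)
h(K, S) = K + S
(656 - 872)/(h(N(-8, 3), -48) - 1213) = (656 - 872)/((-8*(1 - 8*3) - 48) - 1213) = -216/((-8*(1 - 24) - 48) - 1213) = -216/((-8*(-23) - 48) - 1213) = -216/((184 - 48) - 1213) = -216/(136 - 1213) = -216/(-1077) = -216*(-1/1077) = 72/359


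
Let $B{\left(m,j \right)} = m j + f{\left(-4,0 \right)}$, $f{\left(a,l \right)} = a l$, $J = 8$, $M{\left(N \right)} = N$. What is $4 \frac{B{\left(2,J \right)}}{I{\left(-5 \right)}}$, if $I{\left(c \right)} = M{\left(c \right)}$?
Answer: $- \frac{64}{5} \approx -12.8$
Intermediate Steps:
$I{\left(c \right)} = c$
$B{\left(m,j \right)} = j m$ ($B{\left(m,j \right)} = m j - 0 = j m + 0 = j m$)
$4 \frac{B{\left(2,J \right)}}{I{\left(-5 \right)}} = 4 \frac{8 \cdot 2}{-5} = 4 \cdot 16 \left(- \frac{1}{5}\right) = 4 \left(- \frac{16}{5}\right) = - \frac{64}{5}$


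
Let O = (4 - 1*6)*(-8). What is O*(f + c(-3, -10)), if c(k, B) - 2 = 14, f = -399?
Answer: -6128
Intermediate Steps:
c(k, B) = 16 (c(k, B) = 2 + 14 = 16)
O = 16 (O = (4 - 6)*(-8) = -2*(-8) = 16)
O*(f + c(-3, -10)) = 16*(-399 + 16) = 16*(-383) = -6128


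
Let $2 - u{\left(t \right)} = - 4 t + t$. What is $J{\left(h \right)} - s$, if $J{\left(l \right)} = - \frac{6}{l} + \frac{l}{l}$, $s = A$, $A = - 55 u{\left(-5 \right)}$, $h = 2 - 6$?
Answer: $- \frac{1425}{2} \approx -712.5$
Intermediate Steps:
$u{\left(t \right)} = 2 + 3 t$ ($u{\left(t \right)} = 2 - \left(- 4 t + t\right) = 2 - - 3 t = 2 + 3 t$)
$h = -4$ ($h = 2 - 6 = -4$)
$A = 715$ ($A = - 55 \left(2 + 3 \left(-5\right)\right) = - 55 \left(2 - 15\right) = \left(-55\right) \left(-13\right) = 715$)
$s = 715$
$J{\left(l \right)} = 1 - \frac{6}{l}$ ($J{\left(l \right)} = - \frac{6}{l} + 1 = 1 - \frac{6}{l}$)
$J{\left(h \right)} - s = \frac{-6 - 4}{-4} - 715 = \left(- \frac{1}{4}\right) \left(-10\right) - 715 = \frac{5}{2} - 715 = - \frac{1425}{2}$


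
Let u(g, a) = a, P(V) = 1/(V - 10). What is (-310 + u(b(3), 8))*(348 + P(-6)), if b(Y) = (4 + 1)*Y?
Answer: -840617/8 ≈ -1.0508e+5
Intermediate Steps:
P(V) = 1/(-10 + V)
b(Y) = 5*Y
(-310 + u(b(3), 8))*(348 + P(-6)) = (-310 + 8)*(348 + 1/(-10 - 6)) = -302*(348 + 1/(-16)) = -302*(348 - 1/16) = -302*5567/16 = -840617/8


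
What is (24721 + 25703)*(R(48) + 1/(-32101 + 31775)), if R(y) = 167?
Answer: 1372566492/163 ≈ 8.4207e+6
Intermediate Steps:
(24721 + 25703)*(R(48) + 1/(-32101 + 31775)) = (24721 + 25703)*(167 + 1/(-32101 + 31775)) = 50424*(167 + 1/(-326)) = 50424*(167 - 1/326) = 50424*(54441/326) = 1372566492/163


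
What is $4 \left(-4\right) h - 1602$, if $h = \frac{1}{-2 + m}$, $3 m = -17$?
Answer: $- \frac{36798}{23} \approx -1599.9$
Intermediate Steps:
$m = - \frac{17}{3}$ ($m = \frac{1}{3} \left(-17\right) = - \frac{17}{3} \approx -5.6667$)
$h = - \frac{3}{23}$ ($h = \frac{1}{-2 - \frac{17}{3}} = \frac{1}{- \frac{23}{3}} = - \frac{3}{23} \approx -0.13043$)
$4 \left(-4\right) h - 1602 = 4 \left(-4\right) \left(- \frac{3}{23}\right) - 1602 = \left(-16\right) \left(- \frac{3}{23}\right) - 1602 = \frac{48}{23} - 1602 = - \frac{36798}{23}$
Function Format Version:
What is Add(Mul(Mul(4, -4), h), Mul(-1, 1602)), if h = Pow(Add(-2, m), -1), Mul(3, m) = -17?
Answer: Rational(-36798, 23) ≈ -1599.9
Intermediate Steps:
m = Rational(-17, 3) (m = Mul(Rational(1, 3), -17) = Rational(-17, 3) ≈ -5.6667)
h = Rational(-3, 23) (h = Pow(Add(-2, Rational(-17, 3)), -1) = Pow(Rational(-23, 3), -1) = Rational(-3, 23) ≈ -0.13043)
Add(Mul(Mul(4, -4), h), Mul(-1, 1602)) = Add(Mul(Mul(4, -4), Rational(-3, 23)), Mul(-1, 1602)) = Add(Mul(-16, Rational(-3, 23)), -1602) = Add(Rational(48, 23), -1602) = Rational(-36798, 23)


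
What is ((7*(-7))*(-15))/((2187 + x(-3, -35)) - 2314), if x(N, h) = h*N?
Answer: -735/22 ≈ -33.409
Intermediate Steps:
x(N, h) = N*h
((7*(-7))*(-15))/((2187 + x(-3, -35)) - 2314) = ((7*(-7))*(-15))/((2187 - 3*(-35)) - 2314) = (-49*(-15))/((2187 + 105) - 2314) = 735/(2292 - 2314) = 735/(-22) = 735*(-1/22) = -735/22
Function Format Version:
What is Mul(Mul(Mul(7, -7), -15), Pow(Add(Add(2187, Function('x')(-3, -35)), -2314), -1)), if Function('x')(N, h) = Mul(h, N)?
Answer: Rational(-735, 22) ≈ -33.409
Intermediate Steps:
Function('x')(N, h) = Mul(N, h)
Mul(Mul(Mul(7, -7), -15), Pow(Add(Add(2187, Function('x')(-3, -35)), -2314), -1)) = Mul(Mul(Mul(7, -7), -15), Pow(Add(Add(2187, Mul(-3, -35)), -2314), -1)) = Mul(Mul(-49, -15), Pow(Add(Add(2187, 105), -2314), -1)) = Mul(735, Pow(Add(2292, -2314), -1)) = Mul(735, Pow(-22, -1)) = Mul(735, Rational(-1, 22)) = Rational(-735, 22)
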